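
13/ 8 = 1.62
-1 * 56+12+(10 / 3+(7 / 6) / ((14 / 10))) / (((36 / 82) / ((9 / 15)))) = -1379 / 36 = -38.31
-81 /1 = -81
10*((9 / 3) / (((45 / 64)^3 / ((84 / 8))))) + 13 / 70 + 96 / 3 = 26602577 / 28350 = 938.36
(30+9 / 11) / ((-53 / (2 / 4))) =-339 / 1166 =-0.29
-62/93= -2/3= -0.67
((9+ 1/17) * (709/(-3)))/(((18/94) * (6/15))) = -12829355/459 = -27950.66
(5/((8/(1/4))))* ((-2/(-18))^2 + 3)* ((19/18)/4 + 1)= 27755/46656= 0.59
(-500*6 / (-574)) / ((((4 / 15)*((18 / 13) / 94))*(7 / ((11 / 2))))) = 4200625 / 4018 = 1045.45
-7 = -7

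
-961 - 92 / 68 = -16360 / 17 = -962.35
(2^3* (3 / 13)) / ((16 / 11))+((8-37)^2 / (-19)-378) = -207971 / 494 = -420.99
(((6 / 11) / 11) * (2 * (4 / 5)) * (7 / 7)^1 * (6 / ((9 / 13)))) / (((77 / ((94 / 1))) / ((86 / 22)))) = 3.28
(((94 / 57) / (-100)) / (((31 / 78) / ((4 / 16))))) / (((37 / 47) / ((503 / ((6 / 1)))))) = -14444651 / 13075800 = -1.10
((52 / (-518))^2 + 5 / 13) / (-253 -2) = -114731 / 74124505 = -0.00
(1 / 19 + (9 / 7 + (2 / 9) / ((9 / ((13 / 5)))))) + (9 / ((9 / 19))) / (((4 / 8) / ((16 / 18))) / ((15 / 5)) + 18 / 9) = 543404 / 53865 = 10.09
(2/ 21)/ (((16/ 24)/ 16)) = 16/ 7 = 2.29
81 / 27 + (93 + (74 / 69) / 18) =59653 / 621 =96.06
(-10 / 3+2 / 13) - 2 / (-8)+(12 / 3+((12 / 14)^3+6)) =412025 / 53508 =7.70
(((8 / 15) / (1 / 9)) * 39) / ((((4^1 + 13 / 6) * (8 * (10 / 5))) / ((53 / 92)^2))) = 985959 / 1565840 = 0.63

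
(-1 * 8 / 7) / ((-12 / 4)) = 8 / 21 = 0.38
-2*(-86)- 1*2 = 170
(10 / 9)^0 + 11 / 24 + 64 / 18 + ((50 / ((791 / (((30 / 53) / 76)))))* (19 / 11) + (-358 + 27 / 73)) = -854676402703 / 2423820168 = -352.62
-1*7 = -7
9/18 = 0.50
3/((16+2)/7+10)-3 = -243/88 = -2.76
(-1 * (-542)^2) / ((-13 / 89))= 26144996 / 13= 2011153.54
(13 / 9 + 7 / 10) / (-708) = -193 / 63720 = -0.00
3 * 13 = 39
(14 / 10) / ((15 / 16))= 112 / 75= 1.49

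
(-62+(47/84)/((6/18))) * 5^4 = -1055625/28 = -37700.89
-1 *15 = -15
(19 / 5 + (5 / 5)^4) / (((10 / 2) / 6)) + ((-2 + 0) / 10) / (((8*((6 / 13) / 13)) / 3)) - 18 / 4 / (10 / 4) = 1.85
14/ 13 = 1.08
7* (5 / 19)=35 / 19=1.84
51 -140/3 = 13/3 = 4.33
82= 82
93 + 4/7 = 655/7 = 93.57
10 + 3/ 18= 10.17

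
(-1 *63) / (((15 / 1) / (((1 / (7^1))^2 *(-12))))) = 36 / 35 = 1.03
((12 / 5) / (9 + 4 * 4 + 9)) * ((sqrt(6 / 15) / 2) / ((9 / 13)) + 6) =13 * sqrt(10) / 1275 + 36 / 85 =0.46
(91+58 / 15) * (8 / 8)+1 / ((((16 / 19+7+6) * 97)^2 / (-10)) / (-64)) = 926107690783 / 9762166815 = 94.87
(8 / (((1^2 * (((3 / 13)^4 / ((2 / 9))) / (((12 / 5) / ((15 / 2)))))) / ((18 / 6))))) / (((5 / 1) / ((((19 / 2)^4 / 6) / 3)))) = 14888392324 / 273375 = 54461.43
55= 55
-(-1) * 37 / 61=37 / 61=0.61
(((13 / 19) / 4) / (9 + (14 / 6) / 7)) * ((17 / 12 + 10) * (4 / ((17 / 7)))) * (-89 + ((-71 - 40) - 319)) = -924339 / 5168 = -178.86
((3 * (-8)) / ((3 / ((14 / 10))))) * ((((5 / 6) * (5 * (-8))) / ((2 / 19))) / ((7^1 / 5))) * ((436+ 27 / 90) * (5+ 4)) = 9947640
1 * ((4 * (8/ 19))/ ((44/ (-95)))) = -40/ 11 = -3.64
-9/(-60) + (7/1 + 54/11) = 2653/220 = 12.06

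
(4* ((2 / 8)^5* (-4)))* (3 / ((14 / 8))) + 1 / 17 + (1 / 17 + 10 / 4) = 4933 / 1904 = 2.59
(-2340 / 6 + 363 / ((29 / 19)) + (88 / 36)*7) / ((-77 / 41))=1445291 / 20097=71.92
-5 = -5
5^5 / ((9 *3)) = 3125 / 27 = 115.74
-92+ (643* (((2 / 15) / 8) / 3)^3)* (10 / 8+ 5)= -85846397 / 933120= -92.00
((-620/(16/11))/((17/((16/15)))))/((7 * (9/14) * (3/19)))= -51832/1377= -37.64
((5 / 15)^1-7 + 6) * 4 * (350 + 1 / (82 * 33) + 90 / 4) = -4031944 / 4059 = -993.33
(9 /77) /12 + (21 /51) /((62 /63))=69495 /162316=0.43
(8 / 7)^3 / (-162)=-256 / 27783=-0.01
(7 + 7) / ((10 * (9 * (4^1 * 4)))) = 7 / 720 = 0.01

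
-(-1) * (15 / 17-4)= -53 / 17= -3.12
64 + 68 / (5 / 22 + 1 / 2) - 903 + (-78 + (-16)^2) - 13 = -1161 / 2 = -580.50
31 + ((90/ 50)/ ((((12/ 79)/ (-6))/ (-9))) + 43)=7139/ 10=713.90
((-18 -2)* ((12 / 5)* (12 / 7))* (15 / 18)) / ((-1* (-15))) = -32 / 7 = -4.57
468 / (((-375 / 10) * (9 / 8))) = -832 / 75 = -11.09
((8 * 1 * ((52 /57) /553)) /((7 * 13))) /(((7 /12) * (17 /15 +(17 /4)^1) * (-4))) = -0.00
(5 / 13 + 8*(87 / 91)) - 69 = -5548 / 91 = -60.97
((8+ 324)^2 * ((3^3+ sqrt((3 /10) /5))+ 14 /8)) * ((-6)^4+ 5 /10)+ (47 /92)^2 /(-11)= 71452708 * sqrt(6) /5+ 382520643221631 /93104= 4143535245.04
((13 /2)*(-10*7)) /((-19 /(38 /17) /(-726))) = -660660 /17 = -38862.35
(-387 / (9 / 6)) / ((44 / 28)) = -1806 / 11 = -164.18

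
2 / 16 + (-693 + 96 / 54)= -49759 / 72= -691.10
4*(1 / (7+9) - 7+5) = -31 / 4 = -7.75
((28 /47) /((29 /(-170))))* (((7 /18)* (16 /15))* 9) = -53312 /4089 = -13.04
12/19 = 0.63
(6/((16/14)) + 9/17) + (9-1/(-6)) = 3049/204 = 14.95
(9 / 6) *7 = 21 / 2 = 10.50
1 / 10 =0.10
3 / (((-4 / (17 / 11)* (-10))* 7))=51 / 3080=0.02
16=16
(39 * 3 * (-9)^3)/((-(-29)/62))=-5288166/29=-182350.55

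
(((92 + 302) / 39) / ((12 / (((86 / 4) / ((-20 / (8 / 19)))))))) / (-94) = 8471 / 2089620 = 0.00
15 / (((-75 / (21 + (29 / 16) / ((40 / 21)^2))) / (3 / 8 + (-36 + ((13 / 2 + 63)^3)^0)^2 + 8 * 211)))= -12827916423 / 1024000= -12527.26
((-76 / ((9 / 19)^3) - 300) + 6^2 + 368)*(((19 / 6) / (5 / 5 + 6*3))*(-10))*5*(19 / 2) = 105798650 / 2187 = 48376.15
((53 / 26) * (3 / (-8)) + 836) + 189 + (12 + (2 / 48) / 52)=1293223 / 1248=1036.24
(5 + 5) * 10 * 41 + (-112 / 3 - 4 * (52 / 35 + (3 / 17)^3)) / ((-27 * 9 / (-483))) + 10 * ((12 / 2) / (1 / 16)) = 29690904424 / 5969295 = 4973.94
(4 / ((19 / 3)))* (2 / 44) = 6 / 209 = 0.03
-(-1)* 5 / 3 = 5 / 3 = 1.67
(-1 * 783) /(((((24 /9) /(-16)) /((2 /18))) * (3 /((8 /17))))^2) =-8.56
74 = 74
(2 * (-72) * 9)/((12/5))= -540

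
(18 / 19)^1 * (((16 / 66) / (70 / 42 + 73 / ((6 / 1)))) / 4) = 72 / 17347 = 0.00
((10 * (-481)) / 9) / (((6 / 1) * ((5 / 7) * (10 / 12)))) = -6734 / 45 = -149.64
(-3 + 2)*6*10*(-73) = 4380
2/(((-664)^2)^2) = 1/97194641408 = 0.00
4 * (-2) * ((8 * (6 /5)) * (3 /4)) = -57.60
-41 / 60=-0.68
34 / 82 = 17 / 41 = 0.41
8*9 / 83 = 72 / 83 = 0.87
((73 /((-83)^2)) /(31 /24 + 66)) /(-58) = -876 /322646315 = -0.00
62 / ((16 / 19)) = 589 / 8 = 73.62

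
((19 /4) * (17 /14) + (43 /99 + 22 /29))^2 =1252458671689 /25848922176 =48.45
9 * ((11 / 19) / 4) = 99 / 76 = 1.30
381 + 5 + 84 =470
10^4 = 10000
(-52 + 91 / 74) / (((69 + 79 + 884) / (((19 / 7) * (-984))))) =2926703 / 22274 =131.40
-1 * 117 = -117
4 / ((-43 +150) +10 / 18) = 9 / 242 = 0.04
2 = 2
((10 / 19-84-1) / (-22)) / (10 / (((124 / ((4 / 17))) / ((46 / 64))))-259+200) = -2255560 / 34650319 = -0.07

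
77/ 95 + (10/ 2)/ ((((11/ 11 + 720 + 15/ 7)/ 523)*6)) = 4077619/ 2885340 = 1.41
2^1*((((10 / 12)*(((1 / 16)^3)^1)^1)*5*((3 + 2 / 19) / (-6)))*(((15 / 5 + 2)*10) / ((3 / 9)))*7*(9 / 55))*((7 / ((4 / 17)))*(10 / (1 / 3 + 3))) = -55290375 / 3424256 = -16.15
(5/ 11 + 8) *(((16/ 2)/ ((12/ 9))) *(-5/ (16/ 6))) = -4185/ 44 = -95.11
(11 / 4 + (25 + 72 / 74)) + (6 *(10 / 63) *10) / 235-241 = -212.24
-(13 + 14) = -27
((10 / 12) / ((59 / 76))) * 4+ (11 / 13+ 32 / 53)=5.74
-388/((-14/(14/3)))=388/3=129.33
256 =256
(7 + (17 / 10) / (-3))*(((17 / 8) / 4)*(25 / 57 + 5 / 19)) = 3281 / 1368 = 2.40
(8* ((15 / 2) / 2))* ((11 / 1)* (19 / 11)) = 570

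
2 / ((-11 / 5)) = -10 / 11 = -0.91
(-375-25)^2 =160000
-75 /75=-1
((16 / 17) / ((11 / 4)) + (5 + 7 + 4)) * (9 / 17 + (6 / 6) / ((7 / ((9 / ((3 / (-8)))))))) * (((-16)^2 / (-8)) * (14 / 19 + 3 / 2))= 84345600 / 24871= 3391.32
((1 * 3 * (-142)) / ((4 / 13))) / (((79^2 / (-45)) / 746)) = 46477665 / 6241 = 7447.15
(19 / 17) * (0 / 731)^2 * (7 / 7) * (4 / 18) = 0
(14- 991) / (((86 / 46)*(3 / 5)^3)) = -2808875 / 1161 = -2419.36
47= 47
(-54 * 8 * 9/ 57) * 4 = -5184/ 19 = -272.84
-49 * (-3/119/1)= 21/17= 1.24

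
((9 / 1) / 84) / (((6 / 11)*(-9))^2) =121 / 27216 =0.00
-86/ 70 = -43/ 35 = -1.23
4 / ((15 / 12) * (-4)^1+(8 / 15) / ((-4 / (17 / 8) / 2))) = -0.72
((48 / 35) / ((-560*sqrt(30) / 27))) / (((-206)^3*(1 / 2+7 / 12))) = 81*sqrt(30) / 348033549500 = 0.00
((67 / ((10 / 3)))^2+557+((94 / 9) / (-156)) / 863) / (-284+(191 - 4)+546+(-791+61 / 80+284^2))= 116440959452 / 9731354261265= 0.01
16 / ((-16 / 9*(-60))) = 3 / 20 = 0.15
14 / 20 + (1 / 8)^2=0.72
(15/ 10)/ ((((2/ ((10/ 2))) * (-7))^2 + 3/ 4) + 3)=0.13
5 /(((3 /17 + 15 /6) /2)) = 340 /91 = 3.74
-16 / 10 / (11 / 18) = -144 / 55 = -2.62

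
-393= -393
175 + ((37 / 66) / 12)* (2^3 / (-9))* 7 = 174.71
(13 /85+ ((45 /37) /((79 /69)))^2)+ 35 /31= 2.41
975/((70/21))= 585/2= 292.50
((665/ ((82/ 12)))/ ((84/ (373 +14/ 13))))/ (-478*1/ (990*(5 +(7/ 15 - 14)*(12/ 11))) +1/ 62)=69215978655/ 10473983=6608.37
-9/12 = -3/4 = -0.75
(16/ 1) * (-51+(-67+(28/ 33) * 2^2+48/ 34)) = -1016032/ 561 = -1811.11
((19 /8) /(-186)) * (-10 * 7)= 665 /744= 0.89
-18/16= -9/8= -1.12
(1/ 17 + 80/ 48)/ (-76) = -22/ 969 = -0.02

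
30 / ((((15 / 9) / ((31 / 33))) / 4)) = 744 / 11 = 67.64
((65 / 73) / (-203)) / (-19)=65 / 281561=0.00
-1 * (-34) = 34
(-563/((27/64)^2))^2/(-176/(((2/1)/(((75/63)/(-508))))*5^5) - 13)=-590946901164032000/767729057391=-769733.67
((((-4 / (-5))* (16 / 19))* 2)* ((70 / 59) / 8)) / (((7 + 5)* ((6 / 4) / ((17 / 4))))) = 476 / 10089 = 0.05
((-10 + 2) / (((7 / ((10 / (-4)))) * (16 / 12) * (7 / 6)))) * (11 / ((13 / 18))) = 17820 / 637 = 27.97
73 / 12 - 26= -239 / 12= -19.92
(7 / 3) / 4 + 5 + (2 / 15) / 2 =113 / 20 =5.65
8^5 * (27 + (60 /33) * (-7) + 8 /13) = 69763072 /143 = 487853.65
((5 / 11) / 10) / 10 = 1 / 220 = 0.00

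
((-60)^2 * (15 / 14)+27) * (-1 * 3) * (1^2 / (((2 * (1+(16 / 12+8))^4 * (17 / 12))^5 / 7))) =-2211545280205989792 / 953846484877475711724991325881391057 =-0.00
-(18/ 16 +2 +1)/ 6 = -11/ 16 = -0.69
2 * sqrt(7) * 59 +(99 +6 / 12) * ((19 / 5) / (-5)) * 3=-11343 / 50 +118 * sqrt(7)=85.34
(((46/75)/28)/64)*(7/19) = 23/182400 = 0.00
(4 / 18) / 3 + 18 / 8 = 251 / 108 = 2.32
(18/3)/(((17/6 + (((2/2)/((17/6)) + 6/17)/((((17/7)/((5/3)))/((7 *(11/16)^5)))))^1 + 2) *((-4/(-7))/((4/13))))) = 0.60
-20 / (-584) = 5 / 146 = 0.03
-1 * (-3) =3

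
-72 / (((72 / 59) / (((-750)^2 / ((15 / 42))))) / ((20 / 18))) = -103250000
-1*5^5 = -3125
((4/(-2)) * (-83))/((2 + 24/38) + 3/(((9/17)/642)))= 1577/34586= 0.05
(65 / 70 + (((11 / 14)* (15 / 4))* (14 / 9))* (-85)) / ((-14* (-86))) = -0.32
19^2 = 361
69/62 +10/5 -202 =-198.89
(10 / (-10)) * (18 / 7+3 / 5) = -111 / 35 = -3.17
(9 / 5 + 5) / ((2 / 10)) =34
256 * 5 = 1280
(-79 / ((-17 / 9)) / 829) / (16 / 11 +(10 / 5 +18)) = 7821 / 3325948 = 0.00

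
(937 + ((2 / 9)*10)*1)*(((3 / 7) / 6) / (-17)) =-8453 / 2142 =-3.95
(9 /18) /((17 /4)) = 2 /17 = 0.12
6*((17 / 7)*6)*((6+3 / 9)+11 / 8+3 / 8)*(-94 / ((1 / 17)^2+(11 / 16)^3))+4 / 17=-3119282553508 / 15420615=-202280.04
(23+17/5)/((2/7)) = 462/5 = 92.40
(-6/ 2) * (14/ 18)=-7/ 3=-2.33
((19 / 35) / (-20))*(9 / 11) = -171 / 7700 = -0.02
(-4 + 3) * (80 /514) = -40 /257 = -0.16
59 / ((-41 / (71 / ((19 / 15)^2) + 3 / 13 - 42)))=-687468 / 192413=-3.57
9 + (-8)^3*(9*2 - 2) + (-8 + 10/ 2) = -8186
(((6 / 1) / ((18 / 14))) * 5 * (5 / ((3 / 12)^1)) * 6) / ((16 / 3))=525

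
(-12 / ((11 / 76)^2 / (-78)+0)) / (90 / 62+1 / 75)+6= 483546306 / 15851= 30505.73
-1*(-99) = 99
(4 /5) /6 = 2 /15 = 0.13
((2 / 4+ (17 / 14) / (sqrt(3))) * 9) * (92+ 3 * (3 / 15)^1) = 4167 / 10+ 23613 * sqrt(3) / 70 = 1000.97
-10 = -10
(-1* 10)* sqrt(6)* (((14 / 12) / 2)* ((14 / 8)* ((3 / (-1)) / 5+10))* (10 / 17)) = -11515* sqrt(6) / 204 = -138.26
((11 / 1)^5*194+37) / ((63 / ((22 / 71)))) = 687366482 / 4473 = 153670.13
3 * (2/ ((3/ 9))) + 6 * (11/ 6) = 29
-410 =-410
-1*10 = -10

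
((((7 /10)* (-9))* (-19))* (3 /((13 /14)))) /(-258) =-1.50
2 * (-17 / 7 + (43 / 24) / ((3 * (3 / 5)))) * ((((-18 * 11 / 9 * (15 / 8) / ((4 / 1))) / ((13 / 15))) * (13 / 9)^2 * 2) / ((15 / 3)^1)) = 1549405 / 54432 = 28.46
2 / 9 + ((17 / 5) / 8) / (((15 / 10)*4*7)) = 1171 / 5040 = 0.23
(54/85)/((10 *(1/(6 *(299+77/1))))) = 60912/425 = 143.32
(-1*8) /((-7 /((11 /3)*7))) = 29.33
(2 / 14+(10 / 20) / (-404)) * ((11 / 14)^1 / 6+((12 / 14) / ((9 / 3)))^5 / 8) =7064553 / 380241568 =0.02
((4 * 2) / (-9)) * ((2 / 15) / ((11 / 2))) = -32 / 1485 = -0.02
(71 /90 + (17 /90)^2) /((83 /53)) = 353987 /672300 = 0.53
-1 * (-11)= 11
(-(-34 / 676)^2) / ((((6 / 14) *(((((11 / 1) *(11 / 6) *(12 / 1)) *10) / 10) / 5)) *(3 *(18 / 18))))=-0.00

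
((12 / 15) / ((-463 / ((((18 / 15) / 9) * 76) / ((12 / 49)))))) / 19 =-392 / 104175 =-0.00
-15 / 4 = -3.75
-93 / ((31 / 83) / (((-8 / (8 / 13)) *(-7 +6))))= -3237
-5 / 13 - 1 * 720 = -720.38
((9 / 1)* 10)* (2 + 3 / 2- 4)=-45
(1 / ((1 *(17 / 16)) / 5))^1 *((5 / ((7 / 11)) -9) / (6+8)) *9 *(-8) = 23040 / 833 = 27.66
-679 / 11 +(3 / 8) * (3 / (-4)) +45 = -5987 / 352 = -17.01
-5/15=-1/3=-0.33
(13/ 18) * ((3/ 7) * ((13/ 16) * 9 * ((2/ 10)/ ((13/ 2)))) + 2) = 7631/ 5040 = 1.51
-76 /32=-2.38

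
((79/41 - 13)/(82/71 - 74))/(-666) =-16117/70613316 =-0.00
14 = 14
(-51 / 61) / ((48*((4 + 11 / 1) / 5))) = -17 / 2928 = -0.01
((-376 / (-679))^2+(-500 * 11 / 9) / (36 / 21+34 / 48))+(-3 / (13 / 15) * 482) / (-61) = -9114512323162 / 40582211943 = -224.59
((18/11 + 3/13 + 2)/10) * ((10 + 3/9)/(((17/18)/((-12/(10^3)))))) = -154287/3038750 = -0.05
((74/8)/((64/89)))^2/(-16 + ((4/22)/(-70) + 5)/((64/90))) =-834976373/45277184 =-18.44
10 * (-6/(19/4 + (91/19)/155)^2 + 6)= 60661227220/1057276587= 57.37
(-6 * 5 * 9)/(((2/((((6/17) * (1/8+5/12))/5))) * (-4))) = 1.29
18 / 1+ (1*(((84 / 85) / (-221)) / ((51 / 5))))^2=73426485682 / 4079249161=18.00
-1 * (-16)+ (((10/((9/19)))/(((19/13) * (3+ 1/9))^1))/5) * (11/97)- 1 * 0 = 21871/1358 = 16.11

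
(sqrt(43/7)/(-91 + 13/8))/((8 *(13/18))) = -18 *sqrt(301)/65065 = -0.00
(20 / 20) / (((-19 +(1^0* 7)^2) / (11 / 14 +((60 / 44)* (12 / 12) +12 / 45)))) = 5581 / 69300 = 0.08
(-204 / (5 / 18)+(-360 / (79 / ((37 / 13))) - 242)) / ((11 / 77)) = -35562898 / 5135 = -6925.59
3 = 3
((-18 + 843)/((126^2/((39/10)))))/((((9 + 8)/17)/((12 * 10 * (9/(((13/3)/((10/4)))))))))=12375/98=126.28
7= 7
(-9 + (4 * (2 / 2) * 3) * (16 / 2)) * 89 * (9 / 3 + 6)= 69687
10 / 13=0.77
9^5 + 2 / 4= 118099 / 2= 59049.50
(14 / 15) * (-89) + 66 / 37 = -45112 / 555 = -81.28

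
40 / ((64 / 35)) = 175 / 8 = 21.88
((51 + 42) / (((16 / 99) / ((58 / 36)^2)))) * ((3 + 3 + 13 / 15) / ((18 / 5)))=29538443 / 10368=2849.00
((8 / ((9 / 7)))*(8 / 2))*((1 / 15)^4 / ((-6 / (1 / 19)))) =-112 / 25970625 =-0.00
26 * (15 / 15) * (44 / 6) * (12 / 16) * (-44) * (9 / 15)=-18876 / 5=-3775.20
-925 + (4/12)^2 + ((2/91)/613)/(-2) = -464337701/502047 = -924.89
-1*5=-5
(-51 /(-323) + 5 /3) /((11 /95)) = 520 /33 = 15.76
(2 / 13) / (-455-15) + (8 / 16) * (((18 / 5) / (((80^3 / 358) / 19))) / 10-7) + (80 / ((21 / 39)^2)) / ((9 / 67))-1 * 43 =6924023355465659 / 3448972800000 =2007.56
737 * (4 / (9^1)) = 2948 / 9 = 327.56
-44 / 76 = -11 / 19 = -0.58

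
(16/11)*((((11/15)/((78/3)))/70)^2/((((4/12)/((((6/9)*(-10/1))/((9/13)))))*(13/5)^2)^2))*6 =8800/340075827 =0.00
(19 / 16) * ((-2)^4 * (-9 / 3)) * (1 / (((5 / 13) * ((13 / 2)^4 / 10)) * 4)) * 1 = -456 / 2197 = -0.21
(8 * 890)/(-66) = -3560/33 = -107.88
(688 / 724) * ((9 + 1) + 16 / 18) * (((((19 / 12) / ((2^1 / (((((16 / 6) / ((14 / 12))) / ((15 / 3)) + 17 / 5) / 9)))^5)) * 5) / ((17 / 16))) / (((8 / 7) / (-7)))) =-36765 / 172312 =-0.21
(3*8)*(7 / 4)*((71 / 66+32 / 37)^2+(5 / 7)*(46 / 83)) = 14419742021 / 82493202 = 174.80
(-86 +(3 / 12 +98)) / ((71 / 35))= 1715 / 284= 6.04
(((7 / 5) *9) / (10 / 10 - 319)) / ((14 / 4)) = -3 / 265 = -0.01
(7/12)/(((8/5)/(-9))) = -105/32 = -3.28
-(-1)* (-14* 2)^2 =784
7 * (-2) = -14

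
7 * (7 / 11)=49 / 11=4.45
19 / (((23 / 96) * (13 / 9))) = 16416 / 299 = 54.90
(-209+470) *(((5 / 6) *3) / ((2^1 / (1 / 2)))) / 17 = 1305 / 136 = 9.60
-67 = -67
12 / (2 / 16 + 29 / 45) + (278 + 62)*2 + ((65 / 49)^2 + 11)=471110852 / 665077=708.36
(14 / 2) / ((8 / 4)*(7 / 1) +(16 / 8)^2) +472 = 8503 / 18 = 472.39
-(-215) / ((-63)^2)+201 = 797984 / 3969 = 201.05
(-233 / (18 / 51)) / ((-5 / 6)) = 3961 / 5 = 792.20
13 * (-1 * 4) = -52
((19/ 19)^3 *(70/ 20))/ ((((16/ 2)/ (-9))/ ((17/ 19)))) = -1071/ 304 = -3.52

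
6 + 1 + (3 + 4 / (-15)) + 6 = 15.73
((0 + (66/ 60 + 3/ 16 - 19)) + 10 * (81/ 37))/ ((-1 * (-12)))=12371/ 35520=0.35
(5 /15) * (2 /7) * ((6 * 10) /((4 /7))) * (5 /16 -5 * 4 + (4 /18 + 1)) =-13295 /72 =-184.65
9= 9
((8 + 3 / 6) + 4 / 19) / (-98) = -331 / 3724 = -0.09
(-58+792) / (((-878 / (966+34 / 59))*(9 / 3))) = -20929276 / 77703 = -269.35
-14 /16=-7 /8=-0.88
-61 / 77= -0.79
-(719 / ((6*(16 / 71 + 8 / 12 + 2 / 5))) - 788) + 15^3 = 11201331 / 2752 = 4070.25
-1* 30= -30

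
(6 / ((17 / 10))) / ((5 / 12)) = 144 / 17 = 8.47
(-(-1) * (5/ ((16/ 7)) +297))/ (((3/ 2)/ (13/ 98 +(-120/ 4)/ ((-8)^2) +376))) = 939913089/ 12544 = 74929.30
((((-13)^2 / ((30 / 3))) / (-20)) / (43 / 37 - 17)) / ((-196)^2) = 6253 / 4502355200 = 0.00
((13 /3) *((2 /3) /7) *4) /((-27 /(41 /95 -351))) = 3463616 /161595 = 21.43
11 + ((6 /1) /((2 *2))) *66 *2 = 209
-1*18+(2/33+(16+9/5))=-0.14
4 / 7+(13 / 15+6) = 781 / 105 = 7.44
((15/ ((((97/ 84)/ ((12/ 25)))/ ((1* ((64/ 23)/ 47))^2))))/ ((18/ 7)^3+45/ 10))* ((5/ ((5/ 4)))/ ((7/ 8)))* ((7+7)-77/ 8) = 3776446464/ 185781333463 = 0.02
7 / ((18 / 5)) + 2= 71 / 18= 3.94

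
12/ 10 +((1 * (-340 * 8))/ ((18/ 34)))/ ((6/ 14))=-11986.95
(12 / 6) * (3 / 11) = 6 / 11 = 0.55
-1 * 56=-56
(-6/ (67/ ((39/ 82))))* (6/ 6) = -117/ 2747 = -0.04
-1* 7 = -7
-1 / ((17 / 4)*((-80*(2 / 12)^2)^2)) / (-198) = 0.00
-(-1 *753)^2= -567009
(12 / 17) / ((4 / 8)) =1.41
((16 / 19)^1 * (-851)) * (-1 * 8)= 108928 / 19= 5733.05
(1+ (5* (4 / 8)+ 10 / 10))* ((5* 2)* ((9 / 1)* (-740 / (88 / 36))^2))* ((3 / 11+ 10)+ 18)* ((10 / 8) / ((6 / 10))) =2909796665625 / 1331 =2186173302.50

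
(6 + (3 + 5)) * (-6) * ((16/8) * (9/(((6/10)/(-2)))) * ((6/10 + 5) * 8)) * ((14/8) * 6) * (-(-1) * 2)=4741632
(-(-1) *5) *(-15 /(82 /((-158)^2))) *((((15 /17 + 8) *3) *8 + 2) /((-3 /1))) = 1141478900 /697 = 1637702.87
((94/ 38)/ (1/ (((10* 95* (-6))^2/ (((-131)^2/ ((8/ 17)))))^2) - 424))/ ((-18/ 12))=111412108800000000/ 28644764228489522831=0.00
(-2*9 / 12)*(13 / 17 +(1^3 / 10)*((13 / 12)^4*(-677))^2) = -6355897673249033 / 48731258880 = -130427.53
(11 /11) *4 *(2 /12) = 2 /3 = 0.67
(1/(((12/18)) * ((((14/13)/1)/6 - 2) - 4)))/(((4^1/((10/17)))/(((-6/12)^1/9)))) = 65/30872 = 0.00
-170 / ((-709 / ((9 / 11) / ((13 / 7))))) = 10710 / 101387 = 0.11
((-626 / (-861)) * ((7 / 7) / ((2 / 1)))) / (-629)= -313 / 541569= -0.00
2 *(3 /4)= 3 /2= 1.50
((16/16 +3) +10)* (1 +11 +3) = 210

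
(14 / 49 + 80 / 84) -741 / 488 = -0.28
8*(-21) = -168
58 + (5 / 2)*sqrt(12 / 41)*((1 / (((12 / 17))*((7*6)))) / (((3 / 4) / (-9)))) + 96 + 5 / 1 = 159 - 85*sqrt(123) / 1722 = 158.45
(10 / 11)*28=280 / 11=25.45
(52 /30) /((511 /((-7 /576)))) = -13 /315360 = -0.00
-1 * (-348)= 348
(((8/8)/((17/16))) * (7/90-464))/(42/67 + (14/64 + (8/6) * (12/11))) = -7877622016/41498955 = -189.83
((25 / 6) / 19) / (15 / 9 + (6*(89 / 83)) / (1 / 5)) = 83 / 12806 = 0.01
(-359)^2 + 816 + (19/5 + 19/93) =60310967/465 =129701.00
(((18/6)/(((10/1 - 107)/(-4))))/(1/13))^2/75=8112/235225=0.03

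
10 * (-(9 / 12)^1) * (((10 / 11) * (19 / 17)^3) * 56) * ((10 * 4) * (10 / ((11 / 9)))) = -103708080000 / 594473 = -174453.81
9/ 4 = 2.25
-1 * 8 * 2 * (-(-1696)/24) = -3392/3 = -1130.67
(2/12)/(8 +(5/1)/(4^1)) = 0.02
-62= -62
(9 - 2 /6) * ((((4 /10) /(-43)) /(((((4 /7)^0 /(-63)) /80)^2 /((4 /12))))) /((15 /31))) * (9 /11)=-545965056 /473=-1154260.16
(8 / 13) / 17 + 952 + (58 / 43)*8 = 9149744 / 9503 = 962.83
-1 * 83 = -83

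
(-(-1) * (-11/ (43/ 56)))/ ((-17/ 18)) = 15.17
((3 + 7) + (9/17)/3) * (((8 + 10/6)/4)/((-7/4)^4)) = 321088/122451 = 2.62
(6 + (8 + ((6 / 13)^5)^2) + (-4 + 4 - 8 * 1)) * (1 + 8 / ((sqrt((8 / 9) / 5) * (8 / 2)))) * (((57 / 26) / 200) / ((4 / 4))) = 0.38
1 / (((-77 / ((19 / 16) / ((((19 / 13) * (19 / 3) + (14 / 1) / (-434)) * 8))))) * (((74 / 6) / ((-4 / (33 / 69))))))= 1584999 / 11183760896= 0.00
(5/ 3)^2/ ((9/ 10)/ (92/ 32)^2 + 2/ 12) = 132250/ 13119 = 10.08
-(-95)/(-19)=-5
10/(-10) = -1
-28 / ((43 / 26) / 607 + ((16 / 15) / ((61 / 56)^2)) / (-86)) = 1060570285320 / 292736881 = 3622.95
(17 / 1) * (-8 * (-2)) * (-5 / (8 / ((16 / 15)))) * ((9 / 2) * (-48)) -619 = 38549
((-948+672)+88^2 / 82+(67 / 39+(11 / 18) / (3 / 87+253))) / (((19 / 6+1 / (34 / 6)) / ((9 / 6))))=-80.69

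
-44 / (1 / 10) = -440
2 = 2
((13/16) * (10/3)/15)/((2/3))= 13/48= 0.27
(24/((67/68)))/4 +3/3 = 475/67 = 7.09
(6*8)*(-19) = -912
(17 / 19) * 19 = 17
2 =2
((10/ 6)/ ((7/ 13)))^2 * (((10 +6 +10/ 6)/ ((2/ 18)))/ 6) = 223925/ 882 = 253.88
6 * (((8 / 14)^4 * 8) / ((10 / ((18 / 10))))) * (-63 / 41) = -497664 / 351575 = -1.42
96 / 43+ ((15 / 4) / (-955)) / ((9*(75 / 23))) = 16501411 / 7391700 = 2.23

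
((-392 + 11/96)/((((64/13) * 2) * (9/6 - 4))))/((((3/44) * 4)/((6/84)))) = 5379803/1290240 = 4.17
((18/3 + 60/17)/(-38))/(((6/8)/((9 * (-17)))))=972/19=51.16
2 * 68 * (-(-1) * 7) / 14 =68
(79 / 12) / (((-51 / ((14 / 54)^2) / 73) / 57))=-36.10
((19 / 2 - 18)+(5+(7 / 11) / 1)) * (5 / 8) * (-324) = 25515 / 44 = 579.89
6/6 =1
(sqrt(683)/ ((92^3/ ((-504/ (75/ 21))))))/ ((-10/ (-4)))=-441 * sqrt(683)/ 6083500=-0.00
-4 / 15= -0.27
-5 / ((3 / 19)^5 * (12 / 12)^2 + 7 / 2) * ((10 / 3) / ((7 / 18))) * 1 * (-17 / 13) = 25256209800 / 1577319289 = 16.01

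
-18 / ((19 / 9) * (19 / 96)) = -15552 / 361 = -43.08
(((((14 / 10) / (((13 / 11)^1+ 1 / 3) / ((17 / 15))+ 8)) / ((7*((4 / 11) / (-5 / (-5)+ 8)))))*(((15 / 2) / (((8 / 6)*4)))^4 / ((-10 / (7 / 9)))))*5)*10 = -6560544375 / 813694976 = -8.06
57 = 57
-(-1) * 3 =3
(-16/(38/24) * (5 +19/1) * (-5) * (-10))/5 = -46080/19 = -2425.26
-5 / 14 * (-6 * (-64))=-960 / 7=-137.14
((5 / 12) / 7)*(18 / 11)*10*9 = 675 / 77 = 8.77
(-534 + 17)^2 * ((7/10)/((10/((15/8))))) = 5613069/160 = 35081.68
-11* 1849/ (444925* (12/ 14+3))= -142373/ 12012975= -0.01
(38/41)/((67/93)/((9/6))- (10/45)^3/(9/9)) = 429381/217423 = 1.97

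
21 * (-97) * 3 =-6111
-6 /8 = -3 /4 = -0.75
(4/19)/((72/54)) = 3/19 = 0.16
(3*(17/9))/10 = 0.57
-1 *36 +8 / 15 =-532 / 15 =-35.47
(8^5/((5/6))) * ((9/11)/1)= 1769472/55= 32172.22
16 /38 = 8 /19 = 0.42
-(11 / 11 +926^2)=-857477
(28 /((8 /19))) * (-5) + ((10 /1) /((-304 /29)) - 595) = -141125 /152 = -928.45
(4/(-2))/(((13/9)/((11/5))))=-198/65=-3.05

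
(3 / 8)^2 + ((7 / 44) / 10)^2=13637 / 96800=0.14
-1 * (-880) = 880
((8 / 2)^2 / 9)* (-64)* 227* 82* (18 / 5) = -38121472 / 5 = -7624294.40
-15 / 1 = -15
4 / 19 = 0.21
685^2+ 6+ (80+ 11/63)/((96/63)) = 45051227/96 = 469283.61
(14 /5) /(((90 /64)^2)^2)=14680064 /20503125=0.72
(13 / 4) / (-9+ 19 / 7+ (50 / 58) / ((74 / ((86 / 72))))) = -135198 / 260903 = -0.52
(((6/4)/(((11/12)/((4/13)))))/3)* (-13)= -24/11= -2.18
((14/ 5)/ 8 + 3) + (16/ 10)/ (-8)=63/ 20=3.15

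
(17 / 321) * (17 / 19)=289 / 6099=0.05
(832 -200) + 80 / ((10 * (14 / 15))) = 4484 / 7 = 640.57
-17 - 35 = -52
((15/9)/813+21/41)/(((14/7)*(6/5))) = 0.21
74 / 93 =0.80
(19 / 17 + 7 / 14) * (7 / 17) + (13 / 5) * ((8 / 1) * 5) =60497 / 578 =104.67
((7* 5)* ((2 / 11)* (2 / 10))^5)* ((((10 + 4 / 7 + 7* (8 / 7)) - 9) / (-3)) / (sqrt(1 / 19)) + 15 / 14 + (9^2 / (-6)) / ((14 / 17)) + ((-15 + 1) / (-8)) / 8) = -3383 / 100656875 - 2144* sqrt(19) / 301970625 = -0.00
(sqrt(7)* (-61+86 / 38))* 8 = -8928* sqrt(7) / 19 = -1243.22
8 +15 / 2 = 31 / 2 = 15.50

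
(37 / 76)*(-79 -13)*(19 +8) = -22977 / 19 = -1209.32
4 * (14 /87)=56 /87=0.64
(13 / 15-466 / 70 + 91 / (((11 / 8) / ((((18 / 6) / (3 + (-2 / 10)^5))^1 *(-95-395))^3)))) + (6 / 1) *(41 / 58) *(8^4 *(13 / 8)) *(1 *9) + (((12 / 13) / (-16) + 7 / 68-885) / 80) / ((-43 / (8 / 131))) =-1555285619930565229960573651927 / 199690961318203825470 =-7788462781.01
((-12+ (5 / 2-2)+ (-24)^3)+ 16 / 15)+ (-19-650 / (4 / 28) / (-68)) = -3515563 / 255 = -13786.52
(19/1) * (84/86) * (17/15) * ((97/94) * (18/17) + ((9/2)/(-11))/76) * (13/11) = 26434863/978164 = 27.02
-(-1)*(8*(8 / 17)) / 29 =64 / 493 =0.13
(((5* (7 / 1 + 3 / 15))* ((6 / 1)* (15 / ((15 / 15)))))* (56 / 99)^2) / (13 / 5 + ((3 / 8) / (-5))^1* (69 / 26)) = 130457600 / 302137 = 431.78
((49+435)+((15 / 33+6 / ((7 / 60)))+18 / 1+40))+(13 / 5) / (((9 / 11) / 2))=2079827 / 3465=600.24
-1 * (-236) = 236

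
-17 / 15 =-1.13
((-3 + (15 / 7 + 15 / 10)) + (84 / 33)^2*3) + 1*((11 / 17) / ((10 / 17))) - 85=-270274 / 4235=-63.82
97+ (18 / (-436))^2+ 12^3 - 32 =1793.00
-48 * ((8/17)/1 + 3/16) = -537/17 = -31.59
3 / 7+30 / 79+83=46346 / 553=83.81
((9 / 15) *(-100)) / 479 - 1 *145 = -69515 / 479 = -145.13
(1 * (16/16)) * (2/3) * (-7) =-14/3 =-4.67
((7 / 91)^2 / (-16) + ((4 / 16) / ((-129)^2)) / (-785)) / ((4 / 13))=-13063861 / 10868569920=-0.00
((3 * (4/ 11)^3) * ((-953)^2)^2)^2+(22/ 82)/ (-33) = 3084968784532599329579995113431/ 217902003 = 14157597186165376045579.51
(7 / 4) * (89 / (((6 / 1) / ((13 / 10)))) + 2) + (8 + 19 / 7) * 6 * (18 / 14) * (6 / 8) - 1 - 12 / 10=1141139 / 11760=97.04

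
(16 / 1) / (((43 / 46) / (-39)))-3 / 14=-401985 / 602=-667.75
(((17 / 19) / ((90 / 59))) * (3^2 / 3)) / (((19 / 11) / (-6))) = -6.11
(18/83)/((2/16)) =144/83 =1.73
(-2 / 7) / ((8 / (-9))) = 9 / 28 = 0.32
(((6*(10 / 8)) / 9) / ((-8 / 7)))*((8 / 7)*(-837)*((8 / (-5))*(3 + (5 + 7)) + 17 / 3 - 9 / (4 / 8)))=-50685 / 2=-25342.50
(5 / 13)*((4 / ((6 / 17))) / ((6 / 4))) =340 / 117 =2.91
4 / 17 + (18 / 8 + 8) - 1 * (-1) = 11.49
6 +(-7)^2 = 55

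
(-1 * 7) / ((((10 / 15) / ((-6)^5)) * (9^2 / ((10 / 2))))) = 5040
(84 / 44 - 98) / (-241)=1057 / 2651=0.40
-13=-13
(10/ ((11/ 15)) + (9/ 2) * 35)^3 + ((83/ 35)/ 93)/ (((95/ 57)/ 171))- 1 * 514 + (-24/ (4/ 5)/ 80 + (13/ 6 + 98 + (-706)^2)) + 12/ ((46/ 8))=2745332689090652/ 498226575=5510209.26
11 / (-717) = -11 / 717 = -0.02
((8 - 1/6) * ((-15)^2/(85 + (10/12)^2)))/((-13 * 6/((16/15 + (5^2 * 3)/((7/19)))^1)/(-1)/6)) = 18178002/56147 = 323.76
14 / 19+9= 185 / 19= 9.74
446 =446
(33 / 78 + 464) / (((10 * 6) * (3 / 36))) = 2415 / 26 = 92.88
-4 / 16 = -1 / 4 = -0.25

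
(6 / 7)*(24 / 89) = 144 / 623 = 0.23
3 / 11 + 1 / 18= 65 / 198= 0.33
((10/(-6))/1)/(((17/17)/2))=-10/3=-3.33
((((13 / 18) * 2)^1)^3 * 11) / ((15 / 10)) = 48334 / 2187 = 22.10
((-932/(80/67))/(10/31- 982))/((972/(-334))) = -80818147/295799040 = -0.27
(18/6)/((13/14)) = 42/13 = 3.23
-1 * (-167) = 167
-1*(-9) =9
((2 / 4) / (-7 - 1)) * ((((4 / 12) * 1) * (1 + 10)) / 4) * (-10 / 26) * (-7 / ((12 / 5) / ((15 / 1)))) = -9625 / 9984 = -0.96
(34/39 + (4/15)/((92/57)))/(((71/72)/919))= 966.44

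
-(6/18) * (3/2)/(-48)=1/96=0.01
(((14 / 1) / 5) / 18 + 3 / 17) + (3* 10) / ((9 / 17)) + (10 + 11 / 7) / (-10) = 598063 / 10710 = 55.84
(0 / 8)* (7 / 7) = 0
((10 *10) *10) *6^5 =7776000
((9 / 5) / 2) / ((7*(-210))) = -3 / 4900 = -0.00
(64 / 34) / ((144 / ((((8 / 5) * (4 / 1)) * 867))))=1088 / 15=72.53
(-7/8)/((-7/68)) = 17/2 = 8.50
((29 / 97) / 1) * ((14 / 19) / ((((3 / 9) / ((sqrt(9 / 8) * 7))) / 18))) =115101 * sqrt(2) / 1843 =88.32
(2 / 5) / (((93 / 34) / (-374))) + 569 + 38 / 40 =958379 / 1860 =515.26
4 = 4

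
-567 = -567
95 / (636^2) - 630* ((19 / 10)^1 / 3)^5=-3042959782 / 47401875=-64.19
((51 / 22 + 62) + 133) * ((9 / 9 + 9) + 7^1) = 73797 / 22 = 3354.41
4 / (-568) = -1 / 142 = -0.01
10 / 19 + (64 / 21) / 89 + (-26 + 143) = 117.56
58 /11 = 5.27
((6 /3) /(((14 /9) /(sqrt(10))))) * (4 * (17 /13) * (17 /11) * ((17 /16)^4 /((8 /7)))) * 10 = 1086190605 * sqrt(10) /9371648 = 366.51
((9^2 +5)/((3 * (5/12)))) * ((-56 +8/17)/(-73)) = 324736/6205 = 52.33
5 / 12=0.42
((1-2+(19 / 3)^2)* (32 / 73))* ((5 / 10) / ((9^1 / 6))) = 11264 / 1971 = 5.71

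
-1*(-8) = 8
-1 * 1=-1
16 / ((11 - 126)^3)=-16 / 1520875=-0.00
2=2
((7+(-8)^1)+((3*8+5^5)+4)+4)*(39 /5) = 123084 /5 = 24616.80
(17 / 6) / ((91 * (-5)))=-17 / 2730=-0.01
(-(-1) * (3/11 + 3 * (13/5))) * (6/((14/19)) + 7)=122.24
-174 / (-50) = 87 / 25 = 3.48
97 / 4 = 24.25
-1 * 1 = -1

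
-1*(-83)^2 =-6889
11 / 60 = 0.18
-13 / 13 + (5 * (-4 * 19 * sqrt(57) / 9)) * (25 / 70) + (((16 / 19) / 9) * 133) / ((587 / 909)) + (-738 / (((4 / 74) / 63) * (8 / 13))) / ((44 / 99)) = -59073143181 / 18784-950 * sqrt(57) / 63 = -3144978.79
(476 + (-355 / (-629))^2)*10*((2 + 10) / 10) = 2261413692 / 395641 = 5715.82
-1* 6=-6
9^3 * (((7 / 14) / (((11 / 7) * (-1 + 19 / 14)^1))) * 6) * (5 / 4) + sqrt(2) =sqrt(2) + 107163 / 22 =4872.46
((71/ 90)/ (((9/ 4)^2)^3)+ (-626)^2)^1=9371653944628/ 23914845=391876.01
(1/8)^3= 1/512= 0.00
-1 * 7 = -7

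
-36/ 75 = -12/ 25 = -0.48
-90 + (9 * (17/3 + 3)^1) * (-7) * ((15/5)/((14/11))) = -1377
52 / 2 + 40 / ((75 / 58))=854 / 15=56.93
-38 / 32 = -19 / 16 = -1.19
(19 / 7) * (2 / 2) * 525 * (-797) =-1135725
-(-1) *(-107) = -107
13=13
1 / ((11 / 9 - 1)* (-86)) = -9 / 172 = -0.05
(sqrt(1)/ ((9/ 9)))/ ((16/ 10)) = 5/ 8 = 0.62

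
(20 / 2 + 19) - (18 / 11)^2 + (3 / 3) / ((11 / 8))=3273 / 121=27.05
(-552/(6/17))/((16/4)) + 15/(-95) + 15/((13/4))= -95476/247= -386.54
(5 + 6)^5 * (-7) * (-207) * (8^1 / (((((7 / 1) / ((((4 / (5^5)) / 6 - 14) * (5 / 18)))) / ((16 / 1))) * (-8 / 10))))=7778644766464 / 375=20743052710.57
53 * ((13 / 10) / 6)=689 / 60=11.48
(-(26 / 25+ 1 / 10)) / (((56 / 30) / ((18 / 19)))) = -81 / 140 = -0.58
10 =10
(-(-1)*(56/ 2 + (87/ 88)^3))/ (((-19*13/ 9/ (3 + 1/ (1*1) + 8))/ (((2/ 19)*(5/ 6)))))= -1.11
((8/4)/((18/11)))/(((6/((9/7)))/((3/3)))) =11/42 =0.26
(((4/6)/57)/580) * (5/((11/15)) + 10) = 37/109098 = 0.00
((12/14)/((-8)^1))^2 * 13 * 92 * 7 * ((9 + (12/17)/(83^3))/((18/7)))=26157543477/77763032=336.38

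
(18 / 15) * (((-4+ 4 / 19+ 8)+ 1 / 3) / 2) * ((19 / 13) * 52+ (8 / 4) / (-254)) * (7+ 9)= 39993744 / 12065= 3314.86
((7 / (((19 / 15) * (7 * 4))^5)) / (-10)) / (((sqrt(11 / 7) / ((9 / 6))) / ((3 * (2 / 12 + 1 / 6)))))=-455625 * sqrt(77) / 267863042822144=-0.00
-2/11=-0.18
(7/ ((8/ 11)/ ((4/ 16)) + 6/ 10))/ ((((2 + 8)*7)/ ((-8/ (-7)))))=44/ 1351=0.03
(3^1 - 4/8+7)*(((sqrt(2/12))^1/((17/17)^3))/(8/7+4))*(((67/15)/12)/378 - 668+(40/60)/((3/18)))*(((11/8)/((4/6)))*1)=-1032.77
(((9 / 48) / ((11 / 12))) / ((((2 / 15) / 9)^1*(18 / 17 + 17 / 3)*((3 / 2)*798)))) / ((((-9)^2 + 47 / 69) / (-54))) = -12826755 / 11312782096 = -0.00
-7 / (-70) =1 / 10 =0.10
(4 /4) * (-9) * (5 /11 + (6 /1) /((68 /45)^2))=-705465 /25432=-27.74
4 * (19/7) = 76/7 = 10.86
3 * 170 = 510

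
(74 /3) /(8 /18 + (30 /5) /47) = 43.12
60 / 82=30 / 41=0.73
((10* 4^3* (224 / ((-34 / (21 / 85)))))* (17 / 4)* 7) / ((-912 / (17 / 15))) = 10976 / 285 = 38.51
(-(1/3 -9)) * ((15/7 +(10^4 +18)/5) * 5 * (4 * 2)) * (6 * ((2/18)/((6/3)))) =14601808/63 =231774.73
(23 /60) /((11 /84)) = 161 /55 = 2.93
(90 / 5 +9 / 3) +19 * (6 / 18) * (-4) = -13 / 3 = -4.33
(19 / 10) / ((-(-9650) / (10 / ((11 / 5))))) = 19 / 21230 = 0.00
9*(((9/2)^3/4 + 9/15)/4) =33669/640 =52.61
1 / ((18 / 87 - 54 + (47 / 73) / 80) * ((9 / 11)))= -1862960 / 81981333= -0.02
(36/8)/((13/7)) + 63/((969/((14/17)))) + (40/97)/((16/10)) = 37866119/13848302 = 2.73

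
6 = 6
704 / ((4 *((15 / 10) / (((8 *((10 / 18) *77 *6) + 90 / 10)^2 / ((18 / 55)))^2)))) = 390057394302528218200 / 19683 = 19816968668522492.41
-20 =-20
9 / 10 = 0.90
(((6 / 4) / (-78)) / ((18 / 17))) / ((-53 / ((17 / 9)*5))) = 1445 / 446472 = 0.00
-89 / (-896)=89 / 896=0.10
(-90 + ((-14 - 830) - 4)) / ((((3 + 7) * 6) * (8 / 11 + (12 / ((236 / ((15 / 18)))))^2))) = -35916958 / 1675005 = -21.44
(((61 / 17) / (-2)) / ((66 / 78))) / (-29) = 793 / 10846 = 0.07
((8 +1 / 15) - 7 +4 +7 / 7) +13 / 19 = 1924 / 285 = 6.75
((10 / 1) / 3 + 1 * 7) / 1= 31 / 3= 10.33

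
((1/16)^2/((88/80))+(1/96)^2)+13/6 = 2.17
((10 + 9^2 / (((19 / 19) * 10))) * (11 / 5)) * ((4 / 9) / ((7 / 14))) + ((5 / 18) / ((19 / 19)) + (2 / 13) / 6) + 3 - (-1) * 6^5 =15238663 / 1950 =7814.70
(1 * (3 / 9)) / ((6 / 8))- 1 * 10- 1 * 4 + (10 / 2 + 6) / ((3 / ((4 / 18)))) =-344 / 27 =-12.74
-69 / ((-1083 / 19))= 23 / 19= 1.21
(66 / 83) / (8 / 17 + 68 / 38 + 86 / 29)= 103037 / 677114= 0.15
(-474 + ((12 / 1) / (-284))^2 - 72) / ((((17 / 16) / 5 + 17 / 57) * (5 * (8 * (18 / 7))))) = -122022047 / 11740489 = -10.39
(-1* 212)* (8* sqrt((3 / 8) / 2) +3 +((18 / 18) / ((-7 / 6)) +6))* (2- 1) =-12084 / 7- 424* sqrt(3) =-2460.68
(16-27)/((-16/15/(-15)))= -2475/16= -154.69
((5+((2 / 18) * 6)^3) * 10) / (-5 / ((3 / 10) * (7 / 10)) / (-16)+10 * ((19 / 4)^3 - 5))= 64064 / 1237671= 0.05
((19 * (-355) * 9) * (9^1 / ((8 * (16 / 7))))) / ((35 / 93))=-10162017 / 128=-79390.76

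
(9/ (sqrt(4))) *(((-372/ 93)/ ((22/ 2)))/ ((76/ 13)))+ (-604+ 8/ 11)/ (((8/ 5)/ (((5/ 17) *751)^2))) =-1111117236969/ 60401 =-18395676.18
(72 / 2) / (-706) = -18 / 353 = -0.05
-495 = -495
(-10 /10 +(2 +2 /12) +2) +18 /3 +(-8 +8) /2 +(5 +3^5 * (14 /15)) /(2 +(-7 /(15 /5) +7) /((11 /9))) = 47047 /960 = 49.01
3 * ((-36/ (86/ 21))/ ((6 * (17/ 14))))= -3.62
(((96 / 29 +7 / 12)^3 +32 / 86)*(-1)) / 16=-107650303697 / 28995204096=-3.71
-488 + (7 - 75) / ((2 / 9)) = -794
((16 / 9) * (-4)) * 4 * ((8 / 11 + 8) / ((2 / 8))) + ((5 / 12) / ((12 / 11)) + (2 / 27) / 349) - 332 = -2196759557 / 1658448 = -1324.59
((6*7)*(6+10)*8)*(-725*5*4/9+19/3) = -25881856/3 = -8627285.33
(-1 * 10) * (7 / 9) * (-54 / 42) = 10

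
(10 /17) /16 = 5 /136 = 0.04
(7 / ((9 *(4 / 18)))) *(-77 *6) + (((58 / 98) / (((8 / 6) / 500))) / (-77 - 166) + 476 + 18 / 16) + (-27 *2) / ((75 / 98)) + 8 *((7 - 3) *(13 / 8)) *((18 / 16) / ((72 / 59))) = -1847031031 / 1587600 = -1163.41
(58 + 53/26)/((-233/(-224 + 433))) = -326249/6058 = -53.85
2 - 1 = 1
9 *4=36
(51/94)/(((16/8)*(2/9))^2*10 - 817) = -4131/6205598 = -0.00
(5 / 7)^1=5 / 7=0.71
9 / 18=1 / 2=0.50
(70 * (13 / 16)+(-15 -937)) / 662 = -7161 / 5296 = -1.35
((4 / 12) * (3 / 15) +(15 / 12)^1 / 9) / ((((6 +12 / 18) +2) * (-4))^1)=-37 / 6240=-0.01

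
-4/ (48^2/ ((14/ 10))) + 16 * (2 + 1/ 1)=138233/ 2880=48.00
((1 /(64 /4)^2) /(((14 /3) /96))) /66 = 3 /2464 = 0.00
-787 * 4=-3148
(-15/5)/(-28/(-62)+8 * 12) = -93/2990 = -0.03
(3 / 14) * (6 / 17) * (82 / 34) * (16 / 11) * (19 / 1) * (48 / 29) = 5384448 / 645337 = 8.34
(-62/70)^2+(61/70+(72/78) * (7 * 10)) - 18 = 1537441/31850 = 48.27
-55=-55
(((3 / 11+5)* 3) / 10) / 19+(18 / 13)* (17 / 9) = 36661 / 13585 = 2.70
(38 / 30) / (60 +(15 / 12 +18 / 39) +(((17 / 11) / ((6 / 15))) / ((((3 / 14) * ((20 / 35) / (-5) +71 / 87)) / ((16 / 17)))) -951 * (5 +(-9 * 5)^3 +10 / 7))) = 162574412 / 11121867059691915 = 0.00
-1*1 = -1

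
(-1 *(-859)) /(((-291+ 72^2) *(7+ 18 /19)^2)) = 310099 /111565293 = 0.00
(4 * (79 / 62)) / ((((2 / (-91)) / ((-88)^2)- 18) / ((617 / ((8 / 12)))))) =-51524080608 / 196612447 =-262.06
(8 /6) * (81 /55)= 108 /55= 1.96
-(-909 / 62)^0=-1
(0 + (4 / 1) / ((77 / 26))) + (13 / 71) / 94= 695097 / 513898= 1.35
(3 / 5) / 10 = 3 / 50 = 0.06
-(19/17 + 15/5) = -70/17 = -4.12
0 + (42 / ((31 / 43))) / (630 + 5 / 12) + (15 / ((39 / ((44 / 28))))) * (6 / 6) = 14870477 / 21340865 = 0.70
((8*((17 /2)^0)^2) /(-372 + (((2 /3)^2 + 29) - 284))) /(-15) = 24 /28195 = 0.00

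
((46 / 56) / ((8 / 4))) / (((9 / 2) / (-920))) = -5290 / 63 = -83.97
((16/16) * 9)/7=9/7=1.29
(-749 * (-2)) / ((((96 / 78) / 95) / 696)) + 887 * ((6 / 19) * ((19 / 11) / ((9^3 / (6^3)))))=80476448.35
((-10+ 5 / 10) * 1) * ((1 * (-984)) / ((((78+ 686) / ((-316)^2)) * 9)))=77787824 / 573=135755.36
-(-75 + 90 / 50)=366 / 5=73.20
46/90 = 23/45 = 0.51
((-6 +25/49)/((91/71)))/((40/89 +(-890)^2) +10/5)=-1699811/314346649162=-0.00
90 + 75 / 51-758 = -11331 / 17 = -666.53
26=26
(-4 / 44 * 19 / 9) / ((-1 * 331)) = 19 / 32769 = 0.00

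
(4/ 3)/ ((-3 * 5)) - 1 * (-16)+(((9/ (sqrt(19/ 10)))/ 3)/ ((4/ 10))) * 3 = 716/ 45+45 * sqrt(190)/ 38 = 32.23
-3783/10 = -378.30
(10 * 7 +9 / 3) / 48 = 73 / 48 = 1.52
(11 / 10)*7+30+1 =387 / 10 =38.70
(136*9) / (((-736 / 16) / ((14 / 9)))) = -952 / 23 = -41.39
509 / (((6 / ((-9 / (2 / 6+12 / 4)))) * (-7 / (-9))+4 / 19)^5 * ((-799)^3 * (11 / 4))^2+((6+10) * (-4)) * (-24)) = -4394514294582634791 / 136870626683794146357127954257300992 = -0.00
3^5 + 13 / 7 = 1714 / 7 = 244.86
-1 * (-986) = 986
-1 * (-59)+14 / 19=1135 / 19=59.74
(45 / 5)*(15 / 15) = 9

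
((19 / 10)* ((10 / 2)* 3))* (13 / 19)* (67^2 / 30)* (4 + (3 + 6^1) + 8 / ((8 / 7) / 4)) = 2392637 / 20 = 119631.85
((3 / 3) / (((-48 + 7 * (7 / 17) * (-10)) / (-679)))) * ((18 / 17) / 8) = 6111 / 5224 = 1.17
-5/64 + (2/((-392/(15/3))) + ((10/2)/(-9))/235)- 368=-488302915/1326528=-368.11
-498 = -498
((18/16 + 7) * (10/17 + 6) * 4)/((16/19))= 8645/34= 254.26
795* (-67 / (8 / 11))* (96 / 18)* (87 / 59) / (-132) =514895 / 118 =4363.52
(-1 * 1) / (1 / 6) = -6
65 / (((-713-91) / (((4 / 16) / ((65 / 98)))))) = -49 / 1608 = -0.03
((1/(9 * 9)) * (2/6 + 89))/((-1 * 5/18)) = -536/135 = -3.97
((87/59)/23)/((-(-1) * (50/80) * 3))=232/6785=0.03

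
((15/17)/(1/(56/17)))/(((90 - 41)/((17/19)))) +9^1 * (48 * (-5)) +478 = -3802882/2261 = -1681.95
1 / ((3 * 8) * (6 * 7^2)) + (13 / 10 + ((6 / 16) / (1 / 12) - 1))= 169349 / 35280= 4.80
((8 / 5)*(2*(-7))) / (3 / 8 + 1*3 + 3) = -896 / 255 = -3.51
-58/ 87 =-2/ 3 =-0.67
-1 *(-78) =78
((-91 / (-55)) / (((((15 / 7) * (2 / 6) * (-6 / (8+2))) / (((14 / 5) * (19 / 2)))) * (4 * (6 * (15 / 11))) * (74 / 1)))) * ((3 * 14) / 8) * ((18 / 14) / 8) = -84721 / 2368000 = -0.04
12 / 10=6 / 5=1.20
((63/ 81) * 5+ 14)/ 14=23/ 18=1.28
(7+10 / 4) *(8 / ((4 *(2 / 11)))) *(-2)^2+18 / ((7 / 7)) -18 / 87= 12638 / 29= 435.79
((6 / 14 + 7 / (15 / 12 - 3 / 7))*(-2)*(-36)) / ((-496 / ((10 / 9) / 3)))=-7205 / 14973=-0.48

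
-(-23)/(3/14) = 322/3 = 107.33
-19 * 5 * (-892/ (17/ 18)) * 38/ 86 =28981080/ 731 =39645.80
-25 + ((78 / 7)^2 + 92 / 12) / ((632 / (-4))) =-600029 / 23226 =-25.83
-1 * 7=-7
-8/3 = -2.67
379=379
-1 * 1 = -1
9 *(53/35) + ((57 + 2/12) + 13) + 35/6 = 3137/35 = 89.63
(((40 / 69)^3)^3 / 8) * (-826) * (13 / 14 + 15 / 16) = -50507776000000000 / 35452087835576229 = -1.42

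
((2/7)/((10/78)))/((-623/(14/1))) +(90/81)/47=-34838/1317645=-0.03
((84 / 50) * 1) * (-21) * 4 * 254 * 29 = -25987248 / 25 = -1039489.92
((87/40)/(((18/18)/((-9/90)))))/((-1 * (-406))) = -3/5600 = -0.00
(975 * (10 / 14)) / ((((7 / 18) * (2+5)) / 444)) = 38961000 / 343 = 113588.92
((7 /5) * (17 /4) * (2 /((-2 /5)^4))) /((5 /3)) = 8925 /32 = 278.91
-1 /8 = -0.12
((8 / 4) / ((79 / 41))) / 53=82 / 4187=0.02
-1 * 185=-185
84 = 84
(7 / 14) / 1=1 / 2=0.50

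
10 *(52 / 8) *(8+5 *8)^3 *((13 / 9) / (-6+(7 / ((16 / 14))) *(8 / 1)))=10383360 / 43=241473.49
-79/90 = -0.88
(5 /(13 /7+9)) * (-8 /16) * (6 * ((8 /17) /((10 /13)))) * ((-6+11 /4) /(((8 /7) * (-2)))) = -24843 /20672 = -1.20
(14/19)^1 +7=147/19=7.74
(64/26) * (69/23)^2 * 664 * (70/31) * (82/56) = 19601280/403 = 48638.41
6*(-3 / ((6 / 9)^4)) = -91.12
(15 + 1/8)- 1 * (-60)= 601/8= 75.12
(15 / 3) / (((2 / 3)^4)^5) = 17433922005 / 1048576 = 16626.28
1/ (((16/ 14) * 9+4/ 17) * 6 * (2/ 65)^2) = 502775/ 30048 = 16.73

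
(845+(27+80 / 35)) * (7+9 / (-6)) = 33660 / 7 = 4808.57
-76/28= -19/7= -2.71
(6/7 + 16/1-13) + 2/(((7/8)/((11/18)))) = 331/63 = 5.25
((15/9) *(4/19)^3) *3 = 0.05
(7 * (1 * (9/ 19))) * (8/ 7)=72/ 19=3.79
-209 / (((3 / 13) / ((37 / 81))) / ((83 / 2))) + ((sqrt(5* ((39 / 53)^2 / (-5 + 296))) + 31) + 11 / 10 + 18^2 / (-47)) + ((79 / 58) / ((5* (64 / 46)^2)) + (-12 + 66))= -57959343541853 / 3391580160 + 13* sqrt(1455) / 5141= -17089.09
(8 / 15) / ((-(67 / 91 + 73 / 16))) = -11648 / 115725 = -0.10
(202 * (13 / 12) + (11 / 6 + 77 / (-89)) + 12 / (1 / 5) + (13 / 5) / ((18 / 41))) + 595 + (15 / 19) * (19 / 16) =56496851 / 64080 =881.66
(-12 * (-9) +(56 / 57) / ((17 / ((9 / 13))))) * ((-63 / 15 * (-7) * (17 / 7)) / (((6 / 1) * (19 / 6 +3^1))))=1905372 / 9139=208.49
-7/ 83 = -0.08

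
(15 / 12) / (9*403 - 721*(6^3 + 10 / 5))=-5 / 614204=-0.00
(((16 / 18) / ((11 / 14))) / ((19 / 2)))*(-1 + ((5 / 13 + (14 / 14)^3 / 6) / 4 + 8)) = 62356 / 73359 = 0.85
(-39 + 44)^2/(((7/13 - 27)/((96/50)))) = -78/43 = -1.81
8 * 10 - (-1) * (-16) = 64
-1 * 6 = -6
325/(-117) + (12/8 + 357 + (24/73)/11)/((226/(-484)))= -57210326/74241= -770.60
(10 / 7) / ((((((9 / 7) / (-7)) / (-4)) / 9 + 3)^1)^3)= 10756480 / 204336469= 0.05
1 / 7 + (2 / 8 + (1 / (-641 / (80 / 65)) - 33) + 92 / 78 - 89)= -84297331 / 699972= -120.43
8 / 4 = 2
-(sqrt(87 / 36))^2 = -2.42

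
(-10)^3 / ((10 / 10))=-1000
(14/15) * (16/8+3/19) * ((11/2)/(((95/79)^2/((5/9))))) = 19702837/4629825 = 4.26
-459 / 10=-45.90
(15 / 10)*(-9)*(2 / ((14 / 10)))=-135 / 7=-19.29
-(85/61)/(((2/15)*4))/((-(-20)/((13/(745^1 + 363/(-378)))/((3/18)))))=-626535/45749512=-0.01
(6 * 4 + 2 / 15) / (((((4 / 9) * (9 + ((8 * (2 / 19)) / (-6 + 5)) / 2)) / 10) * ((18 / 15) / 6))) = 51585 / 163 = 316.47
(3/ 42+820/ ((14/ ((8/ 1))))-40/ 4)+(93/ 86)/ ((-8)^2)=17671243/ 38528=458.66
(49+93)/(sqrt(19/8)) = 284*sqrt(38)/19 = 92.14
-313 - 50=-363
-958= -958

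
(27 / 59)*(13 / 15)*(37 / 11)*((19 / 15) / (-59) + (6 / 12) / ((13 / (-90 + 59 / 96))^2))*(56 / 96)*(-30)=-5620862576749 / 10194595840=-551.36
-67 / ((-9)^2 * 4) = -67 / 324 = -0.21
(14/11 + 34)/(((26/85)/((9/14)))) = 74205/1001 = 74.13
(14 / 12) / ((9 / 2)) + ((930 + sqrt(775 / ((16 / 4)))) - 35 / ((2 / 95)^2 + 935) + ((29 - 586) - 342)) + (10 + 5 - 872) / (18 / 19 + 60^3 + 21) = 5 * sqrt(31) / 2 + 3243656626544192 / 103903878660129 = 45.14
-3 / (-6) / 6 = 1 / 12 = 0.08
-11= -11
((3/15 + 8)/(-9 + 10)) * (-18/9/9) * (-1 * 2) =3.64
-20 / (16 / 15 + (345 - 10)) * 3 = -900 / 5041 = -0.18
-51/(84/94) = -799/14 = -57.07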